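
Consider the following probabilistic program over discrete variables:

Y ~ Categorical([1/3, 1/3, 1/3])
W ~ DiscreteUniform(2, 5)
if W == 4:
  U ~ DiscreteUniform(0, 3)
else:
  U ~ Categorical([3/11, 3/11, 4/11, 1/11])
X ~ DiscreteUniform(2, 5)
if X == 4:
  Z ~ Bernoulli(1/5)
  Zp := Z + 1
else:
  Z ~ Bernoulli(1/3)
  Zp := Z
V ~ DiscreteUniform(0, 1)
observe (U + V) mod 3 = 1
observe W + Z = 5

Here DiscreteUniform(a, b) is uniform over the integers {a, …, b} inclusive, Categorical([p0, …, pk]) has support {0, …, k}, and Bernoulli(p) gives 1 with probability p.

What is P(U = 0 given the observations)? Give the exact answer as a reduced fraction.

P(U = 0 | obs) = 117/295

Enumerate traces; 72 have nonzero weight after conditioning:
  (Y=0, W=4, U=0, X=2, Z=1, V=1) weight 1/1152
  (Y=0, W=4, U=0, X=3, Z=1, V=1) weight 1/1152
  (Y=0, W=4, U=0, X=4, Z=1, V=1) weight 1/1920
  (Y=0, W=4, U=0, X=5, Z=1, V=1) weight 1/1152
  (Y=0, W=4, U=1, X=2, Z=1, V=0) weight 1/1152
  (Y=0, W=4, U=1, X=3, Z=1, V=0) weight 1/1152
  (Y=0, W=4, U=1, X=4, Z=1, V=0) weight 1/1920
  (Y=0, W=4, U=1, X=5, Z=1, V=0) weight 1/1152
  (Y=0, W=4, U=3, X=2, Z=1, V=1) weight 1/1152
  … 63 more
Group by U:
  weight(U=0) = 117/3520
  weight(U=1) = 117/3520
  weight(U=3) = 61/3520
Total weight = 117/3520 + 117/3520 + 61/3520 = 59/704
P(U=0 | obs) = 117/3520 / 59/704 = 117/295
P(U=1 | obs) = 117/3520 / 59/704 = 117/295
P(U=3 | obs) = 61/3520 / 59/704 = 61/295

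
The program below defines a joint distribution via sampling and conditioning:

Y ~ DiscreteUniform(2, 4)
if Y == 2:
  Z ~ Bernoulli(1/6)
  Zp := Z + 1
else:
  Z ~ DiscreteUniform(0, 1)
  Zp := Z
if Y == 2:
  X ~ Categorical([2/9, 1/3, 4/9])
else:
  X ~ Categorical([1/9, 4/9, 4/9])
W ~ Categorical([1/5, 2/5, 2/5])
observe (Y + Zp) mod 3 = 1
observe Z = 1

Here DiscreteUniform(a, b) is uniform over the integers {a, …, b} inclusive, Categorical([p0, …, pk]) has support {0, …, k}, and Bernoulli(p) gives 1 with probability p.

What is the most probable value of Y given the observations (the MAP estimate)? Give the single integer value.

argmax_v P(Y = v | obs) = 3

Enumerate traces; 18 have nonzero weight after conditioning:
  (Y=2, Z=1, X=0, W=0) weight 1/405
  (Y=2, Z=1, X=0, W=1) weight 2/405
  (Y=2, Z=1, X=0, W=2) weight 2/405
  (Y=2, Z=1, X=1, W=0) weight 1/270
  (Y=2, Z=1, X=1, W=1) weight 1/135
  (Y=2, Z=1, X=1, W=2) weight 1/135
  (Y=2, Z=1, X=2, W=0) weight 2/405
  (Y=2, Z=1, X=2, W=1) weight 4/405
  (Y=3, Z=1, X=0, W=0) weight 1/270
  … 9 more
Group by Y:
  weight(Y=2) = 1/18
  weight(Y=3) = 1/6
Total weight = 1/18 + 1/6 = 2/9
P(Y=2 | obs) = 1/18 / 2/9 = 1/4
P(Y=3 | obs) = 1/6 / 2/9 = 3/4
argmax = 3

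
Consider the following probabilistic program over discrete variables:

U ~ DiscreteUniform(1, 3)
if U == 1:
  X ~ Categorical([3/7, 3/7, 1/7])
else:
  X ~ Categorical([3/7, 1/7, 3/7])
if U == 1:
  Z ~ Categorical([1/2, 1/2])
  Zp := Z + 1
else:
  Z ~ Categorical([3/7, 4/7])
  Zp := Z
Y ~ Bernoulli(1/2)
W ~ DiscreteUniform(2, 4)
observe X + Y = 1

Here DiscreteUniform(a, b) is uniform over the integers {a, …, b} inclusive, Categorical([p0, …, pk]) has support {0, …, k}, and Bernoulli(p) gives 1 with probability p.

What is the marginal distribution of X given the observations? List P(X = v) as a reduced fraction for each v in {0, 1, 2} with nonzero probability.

P(X=0) = 9/14, P(X=1) = 5/14

Enumerate traces; 36 have nonzero weight after conditioning:
  (U=1, X=0, Z=0, Y=1, W=2) weight 1/84
  (U=1, X=0, Z=0, Y=1, W=3) weight 1/84
  (U=1, X=0, Z=0, Y=1, W=4) weight 1/84
  (U=1, X=0, Z=1, Y=1, W=2) weight 1/84
  (U=1, X=0, Z=1, Y=1, W=3) weight 1/84
  (U=1, X=0, Z=1, Y=1, W=4) weight 1/84
  (U=1, X=1, Z=0, Y=0, W=2) weight 1/84
  (U=1, X=1, Z=0, Y=0, W=3) weight 1/84
  … 28 more
Group by X:
  weight(X=0) = 3/14
  weight(X=1) = 5/42
Total weight = 3/14 + 5/42 = 1/3
P(X=0 | obs) = 3/14 / 1/3 = 9/14
P(X=1 | obs) = 5/42 / 1/3 = 5/14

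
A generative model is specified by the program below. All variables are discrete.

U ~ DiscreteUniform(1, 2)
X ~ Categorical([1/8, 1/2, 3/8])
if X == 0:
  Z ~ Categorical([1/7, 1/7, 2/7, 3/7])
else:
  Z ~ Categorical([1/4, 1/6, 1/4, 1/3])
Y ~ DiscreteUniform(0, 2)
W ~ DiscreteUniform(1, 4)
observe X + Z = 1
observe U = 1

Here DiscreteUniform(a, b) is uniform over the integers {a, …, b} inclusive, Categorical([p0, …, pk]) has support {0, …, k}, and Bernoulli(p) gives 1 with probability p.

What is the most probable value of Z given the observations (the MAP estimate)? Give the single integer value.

argmax_v P(Z = v | obs) = 0

Enumerate traces; 24 have nonzero weight after conditioning:
  (U=1, X=0, Z=1, Y=0, W=1) weight 1/1344
  (U=1, X=0, Z=1, Y=0, W=2) weight 1/1344
  (U=1, X=0, Z=1, Y=0, W=3) weight 1/1344
  (U=1, X=0, Z=1, Y=0, W=4) weight 1/1344
  (U=1, X=0, Z=1, Y=1, W=1) weight 1/1344
  (U=1, X=0, Z=1, Y=1, W=2) weight 1/1344
  (U=1, X=0, Z=1, Y=1, W=3) weight 1/1344
  (U=1, X=0, Z=1, Y=1, W=4) weight 1/1344
  (U=1, X=1, Z=0, Y=0, W=1) weight 1/192
  … 15 more
Group by Z:
  weight(Z=0) = 1/16
  weight(Z=1) = 1/112
Total weight = 1/16 + 1/112 = 1/14
P(Z=0 | obs) = 1/16 / 1/14 = 7/8
P(Z=1 | obs) = 1/112 / 1/14 = 1/8
argmax = 0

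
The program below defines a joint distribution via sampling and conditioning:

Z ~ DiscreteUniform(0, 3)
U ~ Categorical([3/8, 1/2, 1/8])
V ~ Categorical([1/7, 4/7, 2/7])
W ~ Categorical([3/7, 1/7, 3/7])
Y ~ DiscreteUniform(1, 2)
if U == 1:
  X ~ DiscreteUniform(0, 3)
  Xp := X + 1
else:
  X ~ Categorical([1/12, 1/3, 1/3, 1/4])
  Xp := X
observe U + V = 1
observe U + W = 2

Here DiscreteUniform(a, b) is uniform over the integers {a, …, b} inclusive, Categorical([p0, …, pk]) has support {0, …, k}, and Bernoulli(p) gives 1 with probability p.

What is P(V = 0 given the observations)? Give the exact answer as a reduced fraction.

P(V = 0 | obs) = 1/10

Enumerate traces; 64 have nonzero weight after conditioning:
  (Z=0, U=0, V=1, W=2, Y=1, X=0) weight 3/3136
  (Z=0, U=0, V=1, W=2, Y=1, X=1) weight 3/784
  (Z=0, U=0, V=1, W=2, Y=1, X=2) weight 3/784
  (Z=0, U=0, V=1, W=2, Y=1, X=3) weight 9/3136
  (Z=0, U=0, V=1, W=2, Y=2, X=0) weight 3/3136
  (Z=0, U=0, V=1, W=2, Y=2, X=1) weight 3/784
  (Z=0, U=0, V=1, W=2, Y=2, X=2) weight 3/784
  (Z=0, U=0, V=1, W=2, Y=2, X=3) weight 9/3136
  (Z=0, U=1, V=0, W=1, Y=1, X=0) weight 1/3136
  … 55 more
Group by V:
  weight(V=0) = 1/98
  weight(V=1) = 9/98
Total weight = 1/98 + 9/98 = 5/49
P(V=0 | obs) = 1/98 / 5/49 = 1/10
P(V=1 | obs) = 9/98 / 5/49 = 9/10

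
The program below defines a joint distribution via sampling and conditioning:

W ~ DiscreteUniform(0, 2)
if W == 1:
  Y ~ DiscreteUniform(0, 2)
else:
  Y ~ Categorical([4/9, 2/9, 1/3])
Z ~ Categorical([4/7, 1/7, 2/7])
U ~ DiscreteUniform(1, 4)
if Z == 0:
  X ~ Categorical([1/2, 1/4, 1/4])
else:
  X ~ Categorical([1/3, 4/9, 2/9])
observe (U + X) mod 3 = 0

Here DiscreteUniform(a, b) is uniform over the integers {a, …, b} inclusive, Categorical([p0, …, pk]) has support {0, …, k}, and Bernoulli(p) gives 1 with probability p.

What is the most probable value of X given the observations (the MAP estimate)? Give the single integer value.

Enumerate traces; 108 have nonzero weight after conditioning:
  (W=0, Y=0, Z=0, U=1, X=2) weight 1/189
  (W=0, Y=0, Z=0, U=2, X=1) weight 1/189
  (W=0, Y=0, Z=0, U=3, X=0) weight 2/189
  (W=0, Y=0, Z=0, U=4, X=2) weight 1/189
  (W=0, Y=0, Z=1, U=1, X=2) weight 2/1701
  (W=0, Y=0, Z=1, U=2, X=1) weight 4/1701
  (W=0, Y=0, Z=1, U=3, X=0) weight 1/567
  (W=0, Y=0, Z=1, U=4, X=2) weight 2/1701
  … 100 more
Group by X:
  weight(X=0) = 3/28
  weight(X=1) = 1/12
  weight(X=2) = 5/42
Total weight = 3/28 + 1/12 + 5/42 = 13/42
P(X=0 | obs) = 3/28 / 13/42 = 9/26
P(X=1 | obs) = 1/12 / 13/42 = 7/26
P(X=2 | obs) = 5/42 / 13/42 = 5/13
argmax = 2

argmax_v P(X = v | obs) = 2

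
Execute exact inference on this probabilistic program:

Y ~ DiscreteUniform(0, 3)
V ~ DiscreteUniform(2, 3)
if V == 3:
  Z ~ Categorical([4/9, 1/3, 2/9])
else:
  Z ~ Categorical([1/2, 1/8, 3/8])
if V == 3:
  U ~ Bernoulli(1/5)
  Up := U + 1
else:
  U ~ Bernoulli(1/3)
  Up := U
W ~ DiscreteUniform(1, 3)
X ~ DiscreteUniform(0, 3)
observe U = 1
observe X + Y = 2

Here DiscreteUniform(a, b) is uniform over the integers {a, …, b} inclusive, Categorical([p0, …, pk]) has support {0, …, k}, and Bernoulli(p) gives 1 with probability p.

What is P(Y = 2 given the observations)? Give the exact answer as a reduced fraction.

Enumerate traces; 54 have nonzero weight after conditioning:
  (Y=0, V=2, Z=0, U=1, W=1, X=2) weight 1/576
  (Y=0, V=2, Z=0, U=1, W=2, X=2) weight 1/576
  (Y=0, V=2, Z=0, U=1, W=3, X=2) weight 1/576
  (Y=0, V=2, Z=1, U=1, W=1, X=2) weight 1/2304
  (Y=0, V=2, Z=1, U=1, W=2, X=2) weight 1/2304
  (Y=0, V=2, Z=1, U=1, W=3, X=2) weight 1/2304
  (Y=0, V=2, Z=2, U=1, W=1, X=2) weight 1/768
  (Y=0, V=2, Z=2, U=1, W=2, X=2) weight 1/768
  (Y=1, V=2, Z=0, U=1, W=1, X=1) weight 1/576
  (Y=2, V=2, Z=0, U=1, W=1, X=0) weight 1/576
  … 44 more
Group by Y:
  weight(Y=0) = 1/60
  weight(Y=1) = 1/60
  weight(Y=2) = 1/60
Total weight = 1/60 + 1/60 + 1/60 = 1/20
P(Y=0 | obs) = 1/60 / 1/20 = 1/3
P(Y=1 | obs) = 1/60 / 1/20 = 1/3
P(Y=2 | obs) = 1/60 / 1/20 = 1/3

P(Y = 2 | obs) = 1/3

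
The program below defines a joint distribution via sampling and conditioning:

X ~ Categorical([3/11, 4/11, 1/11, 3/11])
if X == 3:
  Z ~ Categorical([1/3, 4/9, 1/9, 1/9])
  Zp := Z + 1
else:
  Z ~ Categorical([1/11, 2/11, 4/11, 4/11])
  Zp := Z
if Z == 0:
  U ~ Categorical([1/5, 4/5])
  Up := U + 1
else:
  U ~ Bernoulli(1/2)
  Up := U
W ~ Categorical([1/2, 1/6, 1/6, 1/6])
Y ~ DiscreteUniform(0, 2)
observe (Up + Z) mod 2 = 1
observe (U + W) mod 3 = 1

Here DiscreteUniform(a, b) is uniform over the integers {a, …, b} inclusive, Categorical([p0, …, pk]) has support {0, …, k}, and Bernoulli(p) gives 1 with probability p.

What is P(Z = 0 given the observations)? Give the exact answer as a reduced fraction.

Enumerate traces; 60 have nonzero weight after conditioning:
  (X=0, Z=0, U=0, W=1, Y=0) weight 1/3630
  (X=0, Z=0, U=0, W=1, Y=1) weight 1/3630
  (X=0, Z=0, U=0, W=1, Y=2) weight 1/3630
  (X=0, Z=1, U=0, W=1, Y=0) weight 1/726
  (X=0, Z=1, U=0, W=1, Y=1) weight 1/726
  (X=0, Z=1, U=0, W=1, Y=2) weight 1/726
  (X=0, Z=2, U=1, W=0, Y=0) weight 1/121
  (X=0, Z=2, U=1, W=0, Y=1) weight 1/121
  (X=0, Z=3, U=0, W=1, Y=0) weight 1/363
  … 51 more
Group by Z:
  weight(Z=0) = 19/3630
  weight(Z=1) = 23/1089
  weight(Z=2) = 107/1089
  weight(Z=3) = 107/4356
Total weight = 19/3630 + 23/1089 + 107/1089 + 107/4356 = 361/2420
P(Z=0 | obs) = 19/3630 / 361/2420 = 2/57
P(Z=1 | obs) = 23/1089 / 361/2420 = 460/3249
P(Z=2 | obs) = 107/1089 / 361/2420 = 2140/3249
P(Z=3 | obs) = 107/4356 / 361/2420 = 535/3249

P(Z = 0 | obs) = 2/57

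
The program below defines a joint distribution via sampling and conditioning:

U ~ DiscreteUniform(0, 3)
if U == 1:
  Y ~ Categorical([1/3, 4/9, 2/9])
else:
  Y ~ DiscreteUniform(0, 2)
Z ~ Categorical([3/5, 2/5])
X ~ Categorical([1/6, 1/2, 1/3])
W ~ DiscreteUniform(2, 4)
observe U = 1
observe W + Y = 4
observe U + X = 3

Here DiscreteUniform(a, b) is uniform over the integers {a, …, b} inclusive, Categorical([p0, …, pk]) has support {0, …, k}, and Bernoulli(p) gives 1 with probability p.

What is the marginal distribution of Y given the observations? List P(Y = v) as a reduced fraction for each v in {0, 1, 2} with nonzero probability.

P(Y=0) = 1/3, P(Y=1) = 4/9, P(Y=2) = 2/9

Enumerate traces; 6 have nonzero weight after conditioning:
  (U=1, Y=0, Z=0, X=2, W=4) weight 1/180
  (U=1, Y=0, Z=1, X=2, W=4) weight 1/270
  (U=1, Y=1, Z=0, X=2, W=3) weight 1/135
  (U=1, Y=1, Z=1, X=2, W=3) weight 2/405
  (U=1, Y=2, Z=0, X=2, W=2) weight 1/270
  (U=1, Y=2, Z=1, X=2, W=2) weight 1/405
Group by Y:
  weight(Y=0) = 1/108
  weight(Y=1) = 1/81
  weight(Y=2) = 1/162
Total weight = 1/108 + 1/81 + 1/162 = 1/36
P(Y=0 | obs) = 1/108 / 1/36 = 1/3
P(Y=1 | obs) = 1/81 / 1/36 = 4/9
P(Y=2 | obs) = 1/162 / 1/36 = 2/9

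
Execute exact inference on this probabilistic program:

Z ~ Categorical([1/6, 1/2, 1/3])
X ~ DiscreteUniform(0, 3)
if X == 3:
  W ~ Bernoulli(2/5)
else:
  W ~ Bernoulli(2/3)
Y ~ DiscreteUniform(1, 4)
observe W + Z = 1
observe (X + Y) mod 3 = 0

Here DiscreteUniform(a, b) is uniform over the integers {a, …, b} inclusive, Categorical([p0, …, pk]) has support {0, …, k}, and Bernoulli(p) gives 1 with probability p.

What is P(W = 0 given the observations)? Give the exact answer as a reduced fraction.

Enumerate traces; 10 have nonzero weight after conditioning:
  (Z=0, X=0, W=1, Y=3) weight 1/144
  (Z=0, X=1, W=1, Y=2) weight 1/144
  (Z=0, X=2, W=1, Y=1) weight 1/144
  (Z=0, X=2, W=1, Y=4) weight 1/144
  (Z=0, X=3, W=1, Y=3) weight 1/240
  (Z=1, X=0, W=0, Y=3) weight 1/96
  (Z=1, X=1, W=0, Y=2) weight 1/96
  (Z=1, X=2, W=0, Y=1) weight 1/96
  … 2 more
Group by W:
  weight(W=0) = 29/480
  weight(W=1) = 23/720
Total weight = 29/480 + 23/720 = 133/1440
P(W=0 | obs) = 29/480 / 133/1440 = 87/133
P(W=1 | obs) = 23/720 / 133/1440 = 46/133

P(W = 0 | obs) = 87/133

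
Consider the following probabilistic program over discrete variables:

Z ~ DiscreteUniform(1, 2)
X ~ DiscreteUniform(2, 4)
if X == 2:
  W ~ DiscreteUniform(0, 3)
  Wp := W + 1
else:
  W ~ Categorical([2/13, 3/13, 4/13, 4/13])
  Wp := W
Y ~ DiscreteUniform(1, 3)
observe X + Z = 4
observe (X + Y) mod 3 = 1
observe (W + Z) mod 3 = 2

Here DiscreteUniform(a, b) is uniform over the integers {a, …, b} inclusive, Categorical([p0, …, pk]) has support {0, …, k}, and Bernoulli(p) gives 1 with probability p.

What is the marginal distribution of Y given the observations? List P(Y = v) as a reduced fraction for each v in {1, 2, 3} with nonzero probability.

P(Y=1) = 6/19, P(Y=2) = 13/19

Enumerate traces; 3 have nonzero weight after conditioning:
  (Z=1, X=3, W=1, Y=1) weight 1/78
  (Z=2, X=2, W=0, Y=2) weight 1/72
  (Z=2, X=2, W=3, Y=2) weight 1/72
Group by Y:
  weight(Y=1) = 1/78
  weight(Y=2) = 1/36
Total weight = 1/78 + 1/36 = 19/468
P(Y=1 | obs) = 1/78 / 19/468 = 6/19
P(Y=2 | obs) = 1/36 / 19/468 = 13/19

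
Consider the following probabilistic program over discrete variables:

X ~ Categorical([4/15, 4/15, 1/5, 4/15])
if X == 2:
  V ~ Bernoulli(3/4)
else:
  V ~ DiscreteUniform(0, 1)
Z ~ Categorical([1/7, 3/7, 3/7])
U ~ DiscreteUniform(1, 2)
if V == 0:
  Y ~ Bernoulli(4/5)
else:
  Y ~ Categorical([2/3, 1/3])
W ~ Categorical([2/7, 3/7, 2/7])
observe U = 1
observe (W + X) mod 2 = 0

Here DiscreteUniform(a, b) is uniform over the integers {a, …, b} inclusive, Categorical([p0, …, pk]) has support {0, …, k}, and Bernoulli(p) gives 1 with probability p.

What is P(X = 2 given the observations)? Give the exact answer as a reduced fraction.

P(X = 2 | obs) = 3/13

Enumerate traces; 72 have nonzero weight after conditioning:
  (X=0, V=0, Z=0, U=1, Y=0, W=0) weight 2/3675
  (X=0, V=0, Z=0, U=1, Y=0, W=2) weight 2/3675
  (X=0, V=0, Z=0, U=1, Y=1, W=0) weight 8/3675
  (X=0, V=0, Z=0, U=1, Y=1, W=2) weight 8/3675
  (X=0, V=0, Z=1, U=1, Y=0, W=0) weight 2/1225
  (X=0, V=0, Z=1, U=1, Y=0, W=2) weight 2/1225
  (X=0, V=0, Z=1, U=1, Y=1, W=0) weight 8/1225
  (X=0, V=0, Z=1, U=1, Y=1, W=2) weight 8/1225
  (X=1, V=0, Z=0, U=1, Y=0, W=1) weight 1/1225
  (X=2, V=0, Z=0, U=1, Y=0, W=0) weight 1/4900
  … 62 more
Group by X:
  weight(X=0) = 8/105
  weight(X=1) = 2/35
  weight(X=2) = 2/35
  weight(X=3) = 2/35
Total weight = 8/105 + 2/35 + 2/35 + 2/35 = 26/105
P(X=0 | obs) = 8/105 / 26/105 = 4/13
P(X=1 | obs) = 2/35 / 26/105 = 3/13
P(X=2 | obs) = 2/35 / 26/105 = 3/13
P(X=3 | obs) = 2/35 / 26/105 = 3/13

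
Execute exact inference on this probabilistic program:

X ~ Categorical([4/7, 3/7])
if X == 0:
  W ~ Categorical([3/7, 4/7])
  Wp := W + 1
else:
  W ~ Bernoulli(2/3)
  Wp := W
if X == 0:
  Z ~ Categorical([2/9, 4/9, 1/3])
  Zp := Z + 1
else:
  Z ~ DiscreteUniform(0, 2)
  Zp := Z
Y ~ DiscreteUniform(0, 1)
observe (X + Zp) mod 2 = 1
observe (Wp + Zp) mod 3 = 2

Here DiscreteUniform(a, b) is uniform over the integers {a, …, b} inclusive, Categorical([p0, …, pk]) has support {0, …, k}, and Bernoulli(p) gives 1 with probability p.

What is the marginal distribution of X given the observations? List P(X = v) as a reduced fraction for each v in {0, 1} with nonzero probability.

Enumerate traces; 6 have nonzero weight after conditioning:
  (X=0, W=0, Z=0, Y=0) weight 4/147
  (X=0, W=0, Z=0, Y=1) weight 4/147
  (X=0, W=1, Z=2, Y=0) weight 8/147
  (X=0, W=1, Z=2, Y=1) weight 8/147
  (X=1, W=0, Z=2, Y=0) weight 1/42
  (X=1, W=0, Z=2, Y=1) weight 1/42
Group by X:
  weight(X=0) = 8/49
  weight(X=1) = 1/21
Total weight = 8/49 + 1/21 = 31/147
P(X=0 | obs) = 8/49 / 31/147 = 24/31
P(X=1 | obs) = 1/21 / 31/147 = 7/31

P(X=0) = 24/31, P(X=1) = 7/31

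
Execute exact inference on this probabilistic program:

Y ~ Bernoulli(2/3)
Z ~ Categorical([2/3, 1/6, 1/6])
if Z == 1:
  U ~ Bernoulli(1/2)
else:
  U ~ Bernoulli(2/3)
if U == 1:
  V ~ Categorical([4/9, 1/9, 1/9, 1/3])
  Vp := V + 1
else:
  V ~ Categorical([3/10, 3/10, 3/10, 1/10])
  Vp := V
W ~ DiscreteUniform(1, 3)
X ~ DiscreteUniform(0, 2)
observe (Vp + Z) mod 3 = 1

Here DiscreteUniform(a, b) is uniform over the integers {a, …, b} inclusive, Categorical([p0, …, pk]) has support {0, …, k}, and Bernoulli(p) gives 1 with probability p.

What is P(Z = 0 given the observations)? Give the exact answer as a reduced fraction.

P(Z = 0 | obs) = 167/196

Enumerate traces; 144 have nonzero weight after conditioning:
  (Y=0, Z=0, U=0, V=1, W=1, X=0) weight 1/405
  (Y=0, Z=0, U=0, V=1, W=1, X=1) weight 1/405
  (Y=0, Z=0, U=0, V=1, W=1, X=2) weight 1/405
  (Y=0, Z=0, U=0, V=1, W=2, X=0) weight 1/405
  (Y=0, Z=0, U=0, V=1, W=2, X=1) weight 1/405
  (Y=0, Z=0, U=0, V=1, W=2, X=2) weight 1/405
  (Y=0, Z=0, U=0, V=1, W=3, X=0) weight 1/405
  (Y=0, Z=0, U=0, V=1, W=3, X=1) weight 1/405
  (Y=0, Z=1, U=0, V=0, W=1, X=0) weight 1/1080
  (Y=0, Z=2, U=0, V=2, W=1, X=0) weight 1/1620
  … 134 more
Group by Z:
  weight(Z=0) = 167/405
  weight(Z=1) = 23/540
  weight(Z=2) = 47/1620
Total weight = 167/405 + 23/540 + 47/1620 = 196/405
P(Z=0 | obs) = 167/405 / 196/405 = 167/196
P(Z=1 | obs) = 23/540 / 196/405 = 69/784
P(Z=2 | obs) = 47/1620 / 196/405 = 47/784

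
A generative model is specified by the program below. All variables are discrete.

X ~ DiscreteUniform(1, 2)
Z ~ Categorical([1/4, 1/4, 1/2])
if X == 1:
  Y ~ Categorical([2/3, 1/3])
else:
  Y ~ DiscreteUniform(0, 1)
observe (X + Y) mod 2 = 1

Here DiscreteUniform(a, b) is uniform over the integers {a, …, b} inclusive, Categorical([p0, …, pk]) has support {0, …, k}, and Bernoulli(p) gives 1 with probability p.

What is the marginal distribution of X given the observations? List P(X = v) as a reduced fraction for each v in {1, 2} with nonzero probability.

P(X=1) = 4/7, P(X=2) = 3/7

Enumerate traces; 6 have nonzero weight after conditioning:
  (X=1, Z=0, Y=0) weight 1/12
  (X=1, Z=1, Y=0) weight 1/12
  (X=1, Z=2, Y=0) weight 1/6
  (X=2, Z=0, Y=1) weight 1/16
  (X=2, Z=1, Y=1) weight 1/16
  (X=2, Z=2, Y=1) weight 1/8
Group by X:
  weight(X=1) = 1/3
  weight(X=2) = 1/4
Total weight = 1/3 + 1/4 = 7/12
P(X=1 | obs) = 1/3 / 7/12 = 4/7
P(X=2 | obs) = 1/4 / 7/12 = 3/7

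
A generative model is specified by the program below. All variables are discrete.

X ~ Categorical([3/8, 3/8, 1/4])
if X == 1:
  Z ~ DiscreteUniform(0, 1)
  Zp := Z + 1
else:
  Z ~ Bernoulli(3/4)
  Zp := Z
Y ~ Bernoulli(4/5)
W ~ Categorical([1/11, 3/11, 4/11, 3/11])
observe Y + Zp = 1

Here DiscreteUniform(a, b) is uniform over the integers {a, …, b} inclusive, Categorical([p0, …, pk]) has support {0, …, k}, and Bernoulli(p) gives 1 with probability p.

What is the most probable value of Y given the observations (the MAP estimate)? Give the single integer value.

argmax_v P(Y = v | obs) = 0

Enumerate traces; 20 have nonzero weight after conditioning:
  (X=0, Z=0, Y=1, W=0) weight 3/440
  (X=0, Z=0, Y=1, W=1) weight 9/440
  (X=0, Z=0, Y=1, W=2) weight 3/110
  (X=0, Z=0, Y=1, W=3) weight 9/440
  (X=0, Z=1, Y=0, W=0) weight 9/1760
  (X=0, Z=1, Y=0, W=1) weight 27/1760
  (X=0, Z=1, Y=0, W=2) weight 9/440
  (X=0, Z=1, Y=0, W=3) weight 27/1760
  … 12 more
Group by Y:
  weight(Y=0) = 21/160
  weight(Y=1) = 1/8
Total weight = 21/160 + 1/8 = 41/160
P(Y=0 | obs) = 21/160 / 41/160 = 21/41
P(Y=1 | obs) = 1/8 / 41/160 = 20/41
argmax = 0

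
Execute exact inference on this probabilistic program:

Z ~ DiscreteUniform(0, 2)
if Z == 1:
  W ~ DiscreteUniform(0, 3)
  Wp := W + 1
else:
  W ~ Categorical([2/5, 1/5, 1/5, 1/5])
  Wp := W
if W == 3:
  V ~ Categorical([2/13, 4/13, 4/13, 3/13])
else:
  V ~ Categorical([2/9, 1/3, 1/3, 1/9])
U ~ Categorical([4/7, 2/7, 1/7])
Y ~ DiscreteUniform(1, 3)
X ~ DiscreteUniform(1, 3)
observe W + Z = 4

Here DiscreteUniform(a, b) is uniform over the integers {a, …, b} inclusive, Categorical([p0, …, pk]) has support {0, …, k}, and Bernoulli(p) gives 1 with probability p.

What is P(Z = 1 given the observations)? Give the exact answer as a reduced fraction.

P(Z = 1 | obs) = 5/9

Enumerate traces; 216 have nonzero weight after conditioning:
  (Z=1, W=3, V=0, U=0, Y=1, X=1) weight 2/2457
  (Z=1, W=3, V=0, U=0, Y=1, X=2) weight 2/2457
  (Z=1, W=3, V=0, U=0, Y=1, X=3) weight 2/2457
  (Z=1, W=3, V=0, U=0, Y=2, X=1) weight 2/2457
  (Z=1, W=3, V=0, U=0, Y=2, X=2) weight 2/2457
  (Z=1, W=3, V=0, U=0, Y=2, X=3) weight 2/2457
  (Z=1, W=3, V=0, U=0, Y=3, X=1) weight 2/2457
  (Z=1, W=3, V=0, U=0, Y=3, X=2) weight 2/2457
  (Z=2, W=2, V=0, U=0, Y=1, X=1) weight 8/8505
  … 207 more
Group by Z:
  weight(Z=1) = 1/12
  weight(Z=2) = 1/15
Total weight = 1/12 + 1/15 = 3/20
P(Z=1 | obs) = 1/12 / 3/20 = 5/9
P(Z=2 | obs) = 1/15 / 3/20 = 4/9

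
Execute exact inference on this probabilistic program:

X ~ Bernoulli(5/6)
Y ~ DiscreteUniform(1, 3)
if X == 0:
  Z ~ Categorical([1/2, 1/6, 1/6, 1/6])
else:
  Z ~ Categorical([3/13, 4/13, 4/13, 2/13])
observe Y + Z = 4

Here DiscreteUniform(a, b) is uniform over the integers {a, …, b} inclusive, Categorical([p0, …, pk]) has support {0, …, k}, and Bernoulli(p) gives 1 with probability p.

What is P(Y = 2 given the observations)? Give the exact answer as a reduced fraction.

Enumerate traces; 6 have nonzero weight after conditioning:
  (X=0, Y=1, Z=3) weight 1/108
  (X=0, Y=2, Z=2) weight 1/108
  (X=0, Y=3, Z=1) weight 1/108
  (X=1, Y=1, Z=3) weight 5/117
  (X=1, Y=2, Z=2) weight 10/117
  (X=1, Y=3, Z=1) weight 10/117
Group by Y:
  weight(Y=1) = 73/1404
  weight(Y=2) = 133/1404
  weight(Y=3) = 133/1404
Total weight = 73/1404 + 133/1404 + 133/1404 = 113/468
P(Y=1 | obs) = 73/1404 / 113/468 = 73/339
P(Y=2 | obs) = 133/1404 / 113/468 = 133/339
P(Y=3 | obs) = 133/1404 / 113/468 = 133/339

P(Y = 2 | obs) = 133/339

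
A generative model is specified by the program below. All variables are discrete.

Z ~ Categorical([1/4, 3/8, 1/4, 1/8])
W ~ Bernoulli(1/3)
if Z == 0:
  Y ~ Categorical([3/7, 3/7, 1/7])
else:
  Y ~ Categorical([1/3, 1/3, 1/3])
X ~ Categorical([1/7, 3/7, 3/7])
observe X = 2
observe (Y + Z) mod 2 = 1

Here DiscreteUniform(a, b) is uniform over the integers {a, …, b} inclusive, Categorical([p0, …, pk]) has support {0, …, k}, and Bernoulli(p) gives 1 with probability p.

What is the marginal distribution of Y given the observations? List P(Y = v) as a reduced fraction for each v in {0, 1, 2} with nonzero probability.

Enumerate traces; 12 have nonzero weight after conditioning:
  (Z=0, W=0, Y=1, X=2) weight 3/98
  (Z=0, W=1, Y=1, X=2) weight 3/196
  (Z=1, W=0, Y=0, X=2) weight 1/28
  (Z=1, W=0, Y=2, X=2) weight 1/28
  (Z=1, W=1, Y=0, X=2) weight 1/56
  (Z=1, W=1, Y=2, X=2) weight 1/56
  (Z=2, W=0, Y=1, X=2) weight 1/42
  (Z=2, W=1, Y=1, X=2) weight 1/84
  … 4 more
Group by Y:
  weight(Y=0) = 1/14
  weight(Y=1) = 4/49
  weight(Y=2) = 1/14
Total weight = 1/14 + 4/49 + 1/14 = 11/49
P(Y=0 | obs) = 1/14 / 11/49 = 7/22
P(Y=1 | obs) = 4/49 / 11/49 = 4/11
P(Y=2 | obs) = 1/14 / 11/49 = 7/22

P(Y=0) = 7/22, P(Y=1) = 4/11, P(Y=2) = 7/22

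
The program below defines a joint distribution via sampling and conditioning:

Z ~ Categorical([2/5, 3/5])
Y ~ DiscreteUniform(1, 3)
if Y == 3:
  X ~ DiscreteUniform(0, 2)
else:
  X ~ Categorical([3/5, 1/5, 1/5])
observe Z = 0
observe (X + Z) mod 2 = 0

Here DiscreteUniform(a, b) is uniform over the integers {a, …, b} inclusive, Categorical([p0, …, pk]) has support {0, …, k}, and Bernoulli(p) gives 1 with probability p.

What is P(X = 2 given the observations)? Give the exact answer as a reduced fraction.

P(X = 2 | obs) = 11/34

Enumerate traces; 6 have nonzero weight after conditioning:
  (Z=0, Y=1, X=0) weight 2/25
  (Z=0, Y=1, X=2) weight 2/75
  (Z=0, Y=2, X=0) weight 2/25
  (Z=0, Y=2, X=2) weight 2/75
  (Z=0, Y=3, X=0) weight 2/45
  (Z=0, Y=3, X=2) weight 2/45
Group by X:
  weight(X=0) = 46/225
  weight(X=2) = 22/225
Total weight = 46/225 + 22/225 = 68/225
P(X=0 | obs) = 46/225 / 68/225 = 23/34
P(X=2 | obs) = 22/225 / 68/225 = 11/34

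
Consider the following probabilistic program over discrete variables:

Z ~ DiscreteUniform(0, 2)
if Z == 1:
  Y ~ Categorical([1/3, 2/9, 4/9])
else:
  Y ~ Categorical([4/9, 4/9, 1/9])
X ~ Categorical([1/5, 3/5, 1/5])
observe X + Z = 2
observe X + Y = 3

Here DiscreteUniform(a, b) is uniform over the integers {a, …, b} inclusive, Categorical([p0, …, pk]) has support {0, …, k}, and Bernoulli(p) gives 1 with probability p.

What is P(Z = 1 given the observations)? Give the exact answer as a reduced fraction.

Enumerate traces; 2 have nonzero weight after conditioning:
  (Z=0, Y=1, X=2) weight 4/135
  (Z=1, Y=2, X=1) weight 4/45
Group by Z:
  weight(Z=0) = 4/135
  weight(Z=1) = 4/45
Total weight = 4/135 + 4/45 = 16/135
P(Z=0 | obs) = 4/135 / 16/135 = 1/4
P(Z=1 | obs) = 4/45 / 16/135 = 3/4

P(Z = 1 | obs) = 3/4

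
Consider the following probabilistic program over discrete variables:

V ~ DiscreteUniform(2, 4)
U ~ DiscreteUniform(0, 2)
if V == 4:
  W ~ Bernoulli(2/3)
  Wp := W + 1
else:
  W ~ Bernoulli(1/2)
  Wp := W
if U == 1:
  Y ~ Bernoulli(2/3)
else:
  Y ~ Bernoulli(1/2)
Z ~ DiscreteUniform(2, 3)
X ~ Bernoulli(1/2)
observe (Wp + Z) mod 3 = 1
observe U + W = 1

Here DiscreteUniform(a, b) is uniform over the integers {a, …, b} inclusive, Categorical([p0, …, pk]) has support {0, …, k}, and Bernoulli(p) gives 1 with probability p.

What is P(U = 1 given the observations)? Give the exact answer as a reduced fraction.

Enumerate traces; 16 have nonzero weight after conditioning:
  (V=2, U=0, W=1, Y=0, Z=3, X=0) weight 1/144
  (V=2, U=0, W=1, Y=0, Z=3, X=1) weight 1/144
  (V=2, U=0, W=1, Y=1, Z=3, X=0) weight 1/144
  (V=2, U=0, W=1, Y=1, Z=3, X=1) weight 1/144
  (V=3, U=0, W=1, Y=0, Z=3, X=0) weight 1/144
  (V=3, U=0, W=1, Y=0, Z=3, X=1) weight 1/144
  (V=3, U=0, W=1, Y=1, Z=3, X=0) weight 1/144
  (V=3, U=0, W=1, Y=1, Z=3, X=1) weight 1/144
  (V=4, U=1, W=0, Y=0, Z=3, X=0) weight 1/324
  … 7 more
Group by U:
  weight(U=0) = 5/54
  weight(U=1) = 1/54
Total weight = 5/54 + 1/54 = 1/9
P(U=0 | obs) = 5/54 / 1/9 = 5/6
P(U=1 | obs) = 1/54 / 1/9 = 1/6

P(U = 1 | obs) = 1/6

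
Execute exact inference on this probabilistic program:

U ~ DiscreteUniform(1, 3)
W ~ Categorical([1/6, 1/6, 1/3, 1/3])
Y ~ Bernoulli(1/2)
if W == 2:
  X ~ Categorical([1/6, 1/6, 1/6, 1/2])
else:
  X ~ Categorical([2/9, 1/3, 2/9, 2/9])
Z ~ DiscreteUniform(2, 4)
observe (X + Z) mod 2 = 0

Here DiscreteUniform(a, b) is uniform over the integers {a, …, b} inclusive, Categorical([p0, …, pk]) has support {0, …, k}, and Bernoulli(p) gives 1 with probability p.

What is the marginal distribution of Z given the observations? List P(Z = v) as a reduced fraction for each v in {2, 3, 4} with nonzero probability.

P(Z=2) = 11/38, P(Z=3) = 8/19, P(Z=4) = 11/38

Enumerate traces; 144 have nonzero weight after conditioning:
  (U=1, W=0, Y=0, X=0, Z=2) weight 1/486
  (U=1, W=0, Y=0, X=0, Z=4) weight 1/486
  (U=1, W=0, Y=0, X=1, Z=3) weight 1/324
  (U=1, W=0, Y=0, X=2, Z=2) weight 1/486
  (U=1, W=0, Y=0, X=2, Z=4) weight 1/486
  (U=1, W=0, Y=0, X=3, Z=3) weight 1/486
  (U=1, W=0, Y=1, X=0, Z=2) weight 1/486
  (U=1, W=0, Y=1, X=0, Z=4) weight 1/486
  … 136 more
Group by Z:
  weight(Z=2) = 11/81
  weight(Z=3) = 16/81
  weight(Z=4) = 11/81
Total weight = 11/81 + 16/81 + 11/81 = 38/81
P(Z=2 | obs) = 11/81 / 38/81 = 11/38
P(Z=3 | obs) = 16/81 / 38/81 = 8/19
P(Z=4 | obs) = 11/81 / 38/81 = 11/38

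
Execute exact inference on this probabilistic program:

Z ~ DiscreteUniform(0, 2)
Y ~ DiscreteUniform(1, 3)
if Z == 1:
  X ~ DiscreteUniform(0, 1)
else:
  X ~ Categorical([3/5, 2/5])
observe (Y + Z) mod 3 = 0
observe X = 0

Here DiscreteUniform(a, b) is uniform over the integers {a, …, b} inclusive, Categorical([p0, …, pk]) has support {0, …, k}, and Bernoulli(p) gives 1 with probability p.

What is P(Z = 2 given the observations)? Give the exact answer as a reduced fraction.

Enumerate traces; 3 have nonzero weight after conditioning:
  (Z=0, Y=3, X=0) weight 1/15
  (Z=1, Y=2, X=0) weight 1/18
  (Z=2, Y=1, X=0) weight 1/15
Group by Z:
  weight(Z=0) = 1/15
  weight(Z=1) = 1/18
  weight(Z=2) = 1/15
Total weight = 1/15 + 1/18 + 1/15 = 17/90
P(Z=0 | obs) = 1/15 / 17/90 = 6/17
P(Z=1 | obs) = 1/18 / 17/90 = 5/17
P(Z=2 | obs) = 1/15 / 17/90 = 6/17

P(Z = 2 | obs) = 6/17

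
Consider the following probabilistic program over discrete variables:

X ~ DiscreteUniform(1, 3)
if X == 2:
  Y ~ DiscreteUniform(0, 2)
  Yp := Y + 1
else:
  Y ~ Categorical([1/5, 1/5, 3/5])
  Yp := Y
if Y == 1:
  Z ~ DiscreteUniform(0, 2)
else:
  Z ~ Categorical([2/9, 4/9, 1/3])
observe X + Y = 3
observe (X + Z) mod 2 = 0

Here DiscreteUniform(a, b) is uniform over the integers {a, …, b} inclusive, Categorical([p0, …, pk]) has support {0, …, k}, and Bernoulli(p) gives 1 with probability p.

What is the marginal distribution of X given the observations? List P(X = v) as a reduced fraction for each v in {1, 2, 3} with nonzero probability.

P(X=1) = 6/13, P(X=2) = 5/13, P(X=3) = 2/13

Enumerate traces; 4 have nonzero weight after conditioning:
  (X=1, Y=2, Z=1) weight 4/45
  (X=2, Y=1, Z=0) weight 1/27
  (X=2, Y=1, Z=2) weight 1/27
  (X=3, Y=0, Z=1) weight 4/135
Group by X:
  weight(X=1) = 4/45
  weight(X=2) = 2/27
  weight(X=3) = 4/135
Total weight = 4/45 + 2/27 + 4/135 = 26/135
P(X=1 | obs) = 4/45 / 26/135 = 6/13
P(X=2 | obs) = 2/27 / 26/135 = 5/13
P(X=3 | obs) = 4/135 / 26/135 = 2/13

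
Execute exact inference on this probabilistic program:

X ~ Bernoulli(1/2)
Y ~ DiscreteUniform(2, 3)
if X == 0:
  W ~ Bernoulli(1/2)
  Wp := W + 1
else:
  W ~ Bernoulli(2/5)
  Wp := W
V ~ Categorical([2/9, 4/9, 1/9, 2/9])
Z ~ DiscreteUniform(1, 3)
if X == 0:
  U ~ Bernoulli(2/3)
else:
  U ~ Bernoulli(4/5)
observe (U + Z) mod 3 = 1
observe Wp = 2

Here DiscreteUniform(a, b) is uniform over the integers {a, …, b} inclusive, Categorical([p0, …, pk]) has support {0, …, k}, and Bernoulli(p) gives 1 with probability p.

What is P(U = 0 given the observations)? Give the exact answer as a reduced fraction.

Enumerate traces; 16 have nonzero weight after conditioning:
  (X=0, Y=2, W=1, V=0, Z=1, U=0) weight 1/324
  (X=0, Y=2, W=1, V=0, Z=3, U=1) weight 1/162
  (X=0, Y=2, W=1, V=1, Z=1, U=0) weight 1/162
  (X=0, Y=2, W=1, V=1, Z=3, U=1) weight 1/81
  (X=0, Y=2, W=1, V=2, Z=1, U=0) weight 1/648
  (X=0, Y=2, W=1, V=2, Z=3, U=1) weight 1/324
  (X=0, Y=2, W=1, V=3, Z=1, U=0) weight 1/324
  (X=0, Y=2, W=1, V=3, Z=3, U=1) weight 1/162
  … 8 more
Group by U:
  weight(U=0) = 1/36
  weight(U=1) = 1/18
Total weight = 1/36 + 1/18 = 1/12
P(U=0 | obs) = 1/36 / 1/12 = 1/3
P(U=1 | obs) = 1/18 / 1/12 = 2/3

P(U = 0 | obs) = 1/3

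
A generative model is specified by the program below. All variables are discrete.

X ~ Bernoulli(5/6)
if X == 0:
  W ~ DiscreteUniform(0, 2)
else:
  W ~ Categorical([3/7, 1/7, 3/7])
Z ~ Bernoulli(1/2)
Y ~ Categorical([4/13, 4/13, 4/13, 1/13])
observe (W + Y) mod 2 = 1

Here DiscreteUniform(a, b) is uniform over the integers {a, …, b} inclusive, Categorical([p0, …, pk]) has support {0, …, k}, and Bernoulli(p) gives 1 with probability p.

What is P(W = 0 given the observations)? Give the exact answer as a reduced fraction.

P(W = 0 | obs) = 65/174

Enumerate traces; 24 have nonzero weight after conditioning:
  (X=0, W=0, Z=0, Y=1) weight 1/117
  (X=0, W=0, Z=0, Y=3) weight 1/468
  (X=0, W=0, Z=1, Y=1) weight 1/117
  (X=0, W=0, Z=1, Y=3) weight 1/468
  (X=0, W=1, Z=0, Y=0) weight 1/117
  (X=0, W=1, Z=0, Y=2) weight 1/117
  (X=0, W=1, Z=1, Y=0) weight 1/117
  (X=0, W=1, Z=1, Y=2) weight 1/117
  (X=0, W=2, Z=0, Y=1) weight 1/117
  … 15 more
Group by W:
  weight(W=0) = 10/63
  weight(W=1) = 88/819
  weight(W=2) = 10/63
Total weight = 10/63 + 88/819 + 10/63 = 116/273
P(W=0 | obs) = 10/63 / 116/273 = 65/174
P(W=1 | obs) = 88/819 / 116/273 = 22/87
P(W=2 | obs) = 10/63 / 116/273 = 65/174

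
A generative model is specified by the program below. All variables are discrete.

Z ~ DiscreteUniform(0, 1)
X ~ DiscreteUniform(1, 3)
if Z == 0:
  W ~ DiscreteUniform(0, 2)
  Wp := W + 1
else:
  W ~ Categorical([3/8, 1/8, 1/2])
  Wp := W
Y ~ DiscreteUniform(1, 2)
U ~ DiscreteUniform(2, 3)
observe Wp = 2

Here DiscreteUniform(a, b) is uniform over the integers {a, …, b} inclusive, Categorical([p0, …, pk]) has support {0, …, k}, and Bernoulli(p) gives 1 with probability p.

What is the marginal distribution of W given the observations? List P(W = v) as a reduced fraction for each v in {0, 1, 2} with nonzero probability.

P(W=1) = 2/5, P(W=2) = 3/5

Enumerate traces; 24 have nonzero weight after conditioning:
  (Z=0, X=1, W=1, Y=1, U=2) weight 1/72
  (Z=0, X=1, W=1, Y=1, U=3) weight 1/72
  (Z=0, X=1, W=1, Y=2, U=2) weight 1/72
  (Z=0, X=1, W=1, Y=2, U=3) weight 1/72
  (Z=0, X=2, W=1, Y=1, U=2) weight 1/72
  (Z=0, X=2, W=1, Y=1, U=3) weight 1/72
  (Z=0, X=2, W=1, Y=2, U=2) weight 1/72
  (Z=0, X=2, W=1, Y=2, U=3) weight 1/72
  (Z=1, X=1, W=2, Y=1, U=2) weight 1/48
  … 15 more
Group by W:
  weight(W=1) = 1/6
  weight(W=2) = 1/4
Total weight = 1/6 + 1/4 = 5/12
P(W=1 | obs) = 1/6 / 5/12 = 2/5
P(W=2 | obs) = 1/4 / 5/12 = 3/5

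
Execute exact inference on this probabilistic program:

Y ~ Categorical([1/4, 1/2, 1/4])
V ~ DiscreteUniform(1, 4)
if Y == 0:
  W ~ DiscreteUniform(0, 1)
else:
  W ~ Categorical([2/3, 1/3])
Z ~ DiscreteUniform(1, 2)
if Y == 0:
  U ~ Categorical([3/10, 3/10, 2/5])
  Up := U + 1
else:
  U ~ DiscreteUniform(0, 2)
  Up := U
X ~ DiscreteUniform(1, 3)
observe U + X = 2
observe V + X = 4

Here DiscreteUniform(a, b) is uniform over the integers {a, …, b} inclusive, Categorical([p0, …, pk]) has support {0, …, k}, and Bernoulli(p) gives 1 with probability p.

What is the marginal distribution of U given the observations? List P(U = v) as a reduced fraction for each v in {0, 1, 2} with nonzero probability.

Enumerate traces; 24 have nonzero weight after conditioning:
  (Y=0, V=2, W=0, Z=1, U=0, X=2) weight 1/640
  (Y=0, V=2, W=0, Z=2, U=0, X=2) weight 1/640
  (Y=0, V=2, W=1, Z=1, U=0, X=2) weight 1/640
  (Y=0, V=2, W=1, Z=2, U=0, X=2) weight 1/640
  (Y=0, V=3, W=0, Z=1, U=1, X=1) weight 1/640
  (Y=0, V=3, W=0, Z=2, U=1, X=1) weight 1/640
  (Y=0, V=3, W=1, Z=1, U=1, X=1) weight 1/640
  (Y=0, V=3, W=1, Z=2, U=1, X=1) weight 1/640
  … 16 more
Group by U:
  weight(U=0) = 13/480
  weight(U=1) = 13/480
Total weight = 13/480 + 13/480 = 13/240
P(U=0 | obs) = 13/480 / 13/240 = 1/2
P(U=1 | obs) = 13/480 / 13/240 = 1/2

P(U=0) = 1/2, P(U=1) = 1/2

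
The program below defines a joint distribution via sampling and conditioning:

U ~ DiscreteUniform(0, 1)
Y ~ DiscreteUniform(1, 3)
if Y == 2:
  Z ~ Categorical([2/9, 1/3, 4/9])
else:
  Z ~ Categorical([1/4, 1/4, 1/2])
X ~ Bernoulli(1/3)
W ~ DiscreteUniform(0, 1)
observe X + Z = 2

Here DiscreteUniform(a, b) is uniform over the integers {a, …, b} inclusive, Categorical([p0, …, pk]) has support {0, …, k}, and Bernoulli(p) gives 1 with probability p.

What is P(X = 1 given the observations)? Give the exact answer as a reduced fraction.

P(X = 1 | obs) = 15/67

Enumerate traces; 24 have nonzero weight after conditioning:
  (U=0, Y=1, Z=1, X=1, W=0) weight 1/144
  (U=0, Y=1, Z=1, X=1, W=1) weight 1/144
  (U=0, Y=1, Z=2, X=0, W=0) weight 1/36
  (U=0, Y=1, Z=2, X=0, W=1) weight 1/36
  (U=0, Y=2, Z=1, X=1, W=0) weight 1/108
  (U=0, Y=2, Z=1, X=1, W=1) weight 1/108
  (U=0, Y=2, Z=2, X=0, W=0) weight 2/81
  (U=0, Y=2, Z=2, X=0, W=1) weight 2/81
  … 16 more
Group by X:
  weight(X=0) = 26/81
  weight(X=1) = 5/54
Total weight = 26/81 + 5/54 = 67/162
P(X=0 | obs) = 26/81 / 67/162 = 52/67
P(X=1 | obs) = 5/54 / 67/162 = 15/67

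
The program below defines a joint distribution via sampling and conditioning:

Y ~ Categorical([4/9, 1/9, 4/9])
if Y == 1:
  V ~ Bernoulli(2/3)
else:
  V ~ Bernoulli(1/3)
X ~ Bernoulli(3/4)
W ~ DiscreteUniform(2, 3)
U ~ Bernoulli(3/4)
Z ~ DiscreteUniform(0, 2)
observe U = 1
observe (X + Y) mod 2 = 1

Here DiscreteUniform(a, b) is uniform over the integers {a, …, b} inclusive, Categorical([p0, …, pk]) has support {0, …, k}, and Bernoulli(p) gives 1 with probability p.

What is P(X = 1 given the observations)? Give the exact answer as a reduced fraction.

P(X = 1 | obs) = 24/25

Enumerate traces; 36 have nonzero weight after conditioning:
  (Y=0, V=0, X=1, W=2, U=1, Z=0) weight 1/36
  (Y=0, V=0, X=1, W=2, U=1, Z=1) weight 1/36
  (Y=0, V=0, X=1, W=2, U=1, Z=2) weight 1/36
  (Y=0, V=0, X=1, W=3, U=1, Z=0) weight 1/36
  (Y=0, V=0, X=1, W=3, U=1, Z=1) weight 1/36
  (Y=0, V=0, X=1, W=3, U=1, Z=2) weight 1/36
  (Y=0, V=1, X=1, W=2, U=1, Z=0) weight 1/72
  (Y=0, V=1, X=1, W=2, U=1, Z=1) weight 1/72
  (Y=1, V=0, X=0, W=2, U=1, Z=0) weight 1/864
  … 27 more
Group by X:
  weight(X=0) = 1/48
  weight(X=1) = 1/2
Total weight = 1/48 + 1/2 = 25/48
P(X=0 | obs) = 1/48 / 25/48 = 1/25
P(X=1 | obs) = 1/2 / 25/48 = 24/25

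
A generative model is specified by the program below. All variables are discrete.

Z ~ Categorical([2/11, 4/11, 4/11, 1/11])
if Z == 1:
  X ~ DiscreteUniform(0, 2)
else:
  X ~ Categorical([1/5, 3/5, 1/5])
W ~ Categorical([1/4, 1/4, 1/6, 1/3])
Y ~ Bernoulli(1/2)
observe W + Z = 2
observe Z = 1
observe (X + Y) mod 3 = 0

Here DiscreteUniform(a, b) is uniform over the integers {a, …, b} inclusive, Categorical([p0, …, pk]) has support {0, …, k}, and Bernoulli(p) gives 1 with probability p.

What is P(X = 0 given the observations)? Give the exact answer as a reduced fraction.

P(X = 0 | obs) = 1/2

Enumerate traces; 2 have nonzero weight after conditioning:
  (Z=1, X=0, W=1, Y=0) weight 1/66
  (Z=1, X=2, W=1, Y=1) weight 1/66
Group by X:
  weight(X=0) = 1/66
  weight(X=2) = 1/66
Total weight = 1/66 + 1/66 = 1/33
P(X=0 | obs) = 1/66 / 1/33 = 1/2
P(X=2 | obs) = 1/66 / 1/33 = 1/2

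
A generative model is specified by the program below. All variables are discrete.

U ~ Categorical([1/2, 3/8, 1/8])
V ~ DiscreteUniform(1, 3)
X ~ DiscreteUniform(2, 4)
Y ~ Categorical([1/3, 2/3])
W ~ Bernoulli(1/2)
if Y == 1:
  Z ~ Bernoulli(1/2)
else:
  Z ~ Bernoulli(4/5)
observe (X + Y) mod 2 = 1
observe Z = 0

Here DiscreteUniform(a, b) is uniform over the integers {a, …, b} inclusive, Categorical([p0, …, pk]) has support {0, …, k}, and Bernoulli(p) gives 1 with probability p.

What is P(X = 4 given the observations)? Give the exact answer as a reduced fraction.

P(X = 4 | obs) = 5/11

Enumerate traces; 54 have nonzero weight after conditioning:
  (U=0, V=1, X=2, Y=1, W=0, Z=0) weight 1/108
  (U=0, V=1, X=2, Y=1, W=1, Z=0) weight 1/108
  (U=0, V=1, X=3, Y=0, W=0, Z=0) weight 1/540
  (U=0, V=1, X=3, Y=0, W=1, Z=0) weight 1/540
  (U=0, V=1, X=4, Y=1, W=0, Z=0) weight 1/108
  (U=0, V=1, X=4, Y=1, W=1, Z=0) weight 1/108
  (U=0, V=2, X=2, Y=1, W=0, Z=0) weight 1/108
  (U=0, V=2, X=2, Y=1, W=1, Z=0) weight 1/108
  … 46 more
Group by X:
  weight(X=2) = 1/9
  weight(X=3) = 1/45
  weight(X=4) = 1/9
Total weight = 1/9 + 1/45 + 1/9 = 11/45
P(X=2 | obs) = 1/9 / 11/45 = 5/11
P(X=3 | obs) = 1/45 / 11/45 = 1/11
P(X=4 | obs) = 1/9 / 11/45 = 5/11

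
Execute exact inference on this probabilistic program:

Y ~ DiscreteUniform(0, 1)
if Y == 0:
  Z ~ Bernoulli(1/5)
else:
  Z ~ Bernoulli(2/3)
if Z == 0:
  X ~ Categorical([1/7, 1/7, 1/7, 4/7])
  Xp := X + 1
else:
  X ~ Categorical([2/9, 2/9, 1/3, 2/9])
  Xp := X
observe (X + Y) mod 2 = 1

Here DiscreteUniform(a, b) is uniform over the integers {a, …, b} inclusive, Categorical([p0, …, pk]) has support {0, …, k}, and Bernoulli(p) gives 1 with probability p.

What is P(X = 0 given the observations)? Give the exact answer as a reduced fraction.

Enumerate traces; 8 have nonzero weight after conditioning:
  (Y=0, Z=0, X=1) weight 2/35
  (Y=0, Z=0, X=3) weight 8/35
  (Y=0, Z=1, X=1) weight 1/45
  (Y=0, Z=1, X=3) weight 1/45
  (Y=1, Z=0, X=0) weight 1/42
  (Y=1, Z=0, X=2) weight 1/42
  (Y=1, Z=1, X=0) weight 2/27
  (Y=1, Z=1, X=2) weight 1/9
Group by X:
  weight(X=0) = 37/378
  weight(X=1) = 5/63
  weight(X=2) = 17/126
  weight(X=3) = 79/315
Total weight = 37/378 + 5/63 + 17/126 + 79/315 = 76/135
P(X=0 | obs) = 37/378 / 76/135 = 185/1064
P(X=1 | obs) = 5/63 / 76/135 = 75/532
P(X=2 | obs) = 17/126 / 76/135 = 255/1064
P(X=3 | obs) = 79/315 / 76/135 = 237/532

P(X = 0 | obs) = 185/1064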